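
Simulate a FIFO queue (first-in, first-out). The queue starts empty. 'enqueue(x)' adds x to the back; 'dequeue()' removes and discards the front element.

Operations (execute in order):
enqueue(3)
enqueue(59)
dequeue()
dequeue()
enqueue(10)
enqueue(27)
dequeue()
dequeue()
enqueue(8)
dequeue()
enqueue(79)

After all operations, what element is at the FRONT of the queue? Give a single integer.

Answer: 79

Derivation:
enqueue(3): queue = [3]
enqueue(59): queue = [3, 59]
dequeue(): queue = [59]
dequeue(): queue = []
enqueue(10): queue = [10]
enqueue(27): queue = [10, 27]
dequeue(): queue = [27]
dequeue(): queue = []
enqueue(8): queue = [8]
dequeue(): queue = []
enqueue(79): queue = [79]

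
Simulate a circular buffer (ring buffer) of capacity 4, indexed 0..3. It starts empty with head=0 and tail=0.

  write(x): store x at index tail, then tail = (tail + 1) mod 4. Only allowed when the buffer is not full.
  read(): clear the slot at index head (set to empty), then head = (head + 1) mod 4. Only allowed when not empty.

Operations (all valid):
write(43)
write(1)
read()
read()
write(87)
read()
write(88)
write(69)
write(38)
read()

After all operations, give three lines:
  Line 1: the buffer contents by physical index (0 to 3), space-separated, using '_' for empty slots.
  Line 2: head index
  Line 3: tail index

write(43): buf=[43 _ _ _], head=0, tail=1, size=1
write(1): buf=[43 1 _ _], head=0, tail=2, size=2
read(): buf=[_ 1 _ _], head=1, tail=2, size=1
read(): buf=[_ _ _ _], head=2, tail=2, size=0
write(87): buf=[_ _ 87 _], head=2, tail=3, size=1
read(): buf=[_ _ _ _], head=3, tail=3, size=0
write(88): buf=[_ _ _ 88], head=3, tail=0, size=1
write(69): buf=[69 _ _ 88], head=3, tail=1, size=2
write(38): buf=[69 38 _ 88], head=3, tail=2, size=3
read(): buf=[69 38 _ _], head=0, tail=2, size=2

Answer: 69 38 _ _
0
2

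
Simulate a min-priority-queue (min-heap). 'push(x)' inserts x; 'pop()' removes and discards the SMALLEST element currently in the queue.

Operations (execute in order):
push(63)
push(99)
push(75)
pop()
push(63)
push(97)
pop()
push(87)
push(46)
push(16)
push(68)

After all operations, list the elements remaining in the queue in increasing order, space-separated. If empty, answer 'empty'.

push(63): heap contents = [63]
push(99): heap contents = [63, 99]
push(75): heap contents = [63, 75, 99]
pop() → 63: heap contents = [75, 99]
push(63): heap contents = [63, 75, 99]
push(97): heap contents = [63, 75, 97, 99]
pop() → 63: heap contents = [75, 97, 99]
push(87): heap contents = [75, 87, 97, 99]
push(46): heap contents = [46, 75, 87, 97, 99]
push(16): heap contents = [16, 46, 75, 87, 97, 99]
push(68): heap contents = [16, 46, 68, 75, 87, 97, 99]

Answer: 16 46 68 75 87 97 99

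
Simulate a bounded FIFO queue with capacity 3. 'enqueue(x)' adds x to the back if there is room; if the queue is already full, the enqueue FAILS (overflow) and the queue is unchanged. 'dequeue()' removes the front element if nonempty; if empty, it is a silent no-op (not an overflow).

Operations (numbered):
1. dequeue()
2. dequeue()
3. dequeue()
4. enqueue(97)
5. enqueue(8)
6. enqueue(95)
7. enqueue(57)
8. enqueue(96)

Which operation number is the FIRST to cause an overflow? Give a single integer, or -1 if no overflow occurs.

1. dequeue(): empty, no-op, size=0
2. dequeue(): empty, no-op, size=0
3. dequeue(): empty, no-op, size=0
4. enqueue(97): size=1
5. enqueue(8): size=2
6. enqueue(95): size=3
7. enqueue(57): size=3=cap → OVERFLOW (fail)
8. enqueue(96): size=3=cap → OVERFLOW (fail)

Answer: 7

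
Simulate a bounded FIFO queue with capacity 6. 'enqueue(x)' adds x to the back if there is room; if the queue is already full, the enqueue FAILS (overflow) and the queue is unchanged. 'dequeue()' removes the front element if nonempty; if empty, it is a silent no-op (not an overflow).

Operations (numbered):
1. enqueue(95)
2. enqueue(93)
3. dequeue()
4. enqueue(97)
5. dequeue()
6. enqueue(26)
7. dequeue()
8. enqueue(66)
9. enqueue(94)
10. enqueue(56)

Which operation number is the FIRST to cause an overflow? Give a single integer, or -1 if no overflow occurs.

Answer: -1

Derivation:
1. enqueue(95): size=1
2. enqueue(93): size=2
3. dequeue(): size=1
4. enqueue(97): size=2
5. dequeue(): size=1
6. enqueue(26): size=2
7. dequeue(): size=1
8. enqueue(66): size=2
9. enqueue(94): size=3
10. enqueue(56): size=4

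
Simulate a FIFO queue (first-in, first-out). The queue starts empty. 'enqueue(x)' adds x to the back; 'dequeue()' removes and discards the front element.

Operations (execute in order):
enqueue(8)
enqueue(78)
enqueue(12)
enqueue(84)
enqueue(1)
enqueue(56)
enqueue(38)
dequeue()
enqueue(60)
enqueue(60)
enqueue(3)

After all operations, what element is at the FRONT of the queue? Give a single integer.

enqueue(8): queue = [8]
enqueue(78): queue = [8, 78]
enqueue(12): queue = [8, 78, 12]
enqueue(84): queue = [8, 78, 12, 84]
enqueue(1): queue = [8, 78, 12, 84, 1]
enqueue(56): queue = [8, 78, 12, 84, 1, 56]
enqueue(38): queue = [8, 78, 12, 84, 1, 56, 38]
dequeue(): queue = [78, 12, 84, 1, 56, 38]
enqueue(60): queue = [78, 12, 84, 1, 56, 38, 60]
enqueue(60): queue = [78, 12, 84, 1, 56, 38, 60, 60]
enqueue(3): queue = [78, 12, 84, 1, 56, 38, 60, 60, 3]

Answer: 78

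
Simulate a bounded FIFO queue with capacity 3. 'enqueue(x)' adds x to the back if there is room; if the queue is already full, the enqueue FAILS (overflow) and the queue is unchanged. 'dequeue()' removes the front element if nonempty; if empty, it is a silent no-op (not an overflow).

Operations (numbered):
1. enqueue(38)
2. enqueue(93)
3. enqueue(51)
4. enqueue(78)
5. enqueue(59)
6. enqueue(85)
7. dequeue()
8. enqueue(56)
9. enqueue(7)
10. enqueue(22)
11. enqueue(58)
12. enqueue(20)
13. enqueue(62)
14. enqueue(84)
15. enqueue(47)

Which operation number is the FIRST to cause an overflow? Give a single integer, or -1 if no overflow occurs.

Answer: 4

Derivation:
1. enqueue(38): size=1
2. enqueue(93): size=2
3. enqueue(51): size=3
4. enqueue(78): size=3=cap → OVERFLOW (fail)
5. enqueue(59): size=3=cap → OVERFLOW (fail)
6. enqueue(85): size=3=cap → OVERFLOW (fail)
7. dequeue(): size=2
8. enqueue(56): size=3
9. enqueue(7): size=3=cap → OVERFLOW (fail)
10. enqueue(22): size=3=cap → OVERFLOW (fail)
11. enqueue(58): size=3=cap → OVERFLOW (fail)
12. enqueue(20): size=3=cap → OVERFLOW (fail)
13. enqueue(62): size=3=cap → OVERFLOW (fail)
14. enqueue(84): size=3=cap → OVERFLOW (fail)
15. enqueue(47): size=3=cap → OVERFLOW (fail)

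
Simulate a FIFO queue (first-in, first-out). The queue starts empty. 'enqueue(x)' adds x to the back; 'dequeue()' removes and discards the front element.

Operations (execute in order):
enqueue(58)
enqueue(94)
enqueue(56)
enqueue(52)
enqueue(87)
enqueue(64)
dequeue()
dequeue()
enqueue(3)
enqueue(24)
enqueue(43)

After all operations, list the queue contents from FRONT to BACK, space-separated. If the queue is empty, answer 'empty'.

Answer: 56 52 87 64 3 24 43

Derivation:
enqueue(58): [58]
enqueue(94): [58, 94]
enqueue(56): [58, 94, 56]
enqueue(52): [58, 94, 56, 52]
enqueue(87): [58, 94, 56, 52, 87]
enqueue(64): [58, 94, 56, 52, 87, 64]
dequeue(): [94, 56, 52, 87, 64]
dequeue(): [56, 52, 87, 64]
enqueue(3): [56, 52, 87, 64, 3]
enqueue(24): [56, 52, 87, 64, 3, 24]
enqueue(43): [56, 52, 87, 64, 3, 24, 43]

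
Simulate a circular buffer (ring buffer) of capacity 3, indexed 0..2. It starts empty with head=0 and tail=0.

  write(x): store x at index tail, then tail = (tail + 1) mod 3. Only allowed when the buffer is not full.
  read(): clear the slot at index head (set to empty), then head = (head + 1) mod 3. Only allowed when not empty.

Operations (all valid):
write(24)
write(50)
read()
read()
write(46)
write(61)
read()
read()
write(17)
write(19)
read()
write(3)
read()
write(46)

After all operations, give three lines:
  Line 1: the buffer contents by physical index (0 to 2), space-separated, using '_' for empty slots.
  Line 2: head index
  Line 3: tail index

write(24): buf=[24 _ _], head=0, tail=1, size=1
write(50): buf=[24 50 _], head=0, tail=2, size=2
read(): buf=[_ 50 _], head=1, tail=2, size=1
read(): buf=[_ _ _], head=2, tail=2, size=0
write(46): buf=[_ _ 46], head=2, tail=0, size=1
write(61): buf=[61 _ 46], head=2, tail=1, size=2
read(): buf=[61 _ _], head=0, tail=1, size=1
read(): buf=[_ _ _], head=1, tail=1, size=0
write(17): buf=[_ 17 _], head=1, tail=2, size=1
write(19): buf=[_ 17 19], head=1, tail=0, size=2
read(): buf=[_ _ 19], head=2, tail=0, size=1
write(3): buf=[3 _ 19], head=2, tail=1, size=2
read(): buf=[3 _ _], head=0, tail=1, size=1
write(46): buf=[3 46 _], head=0, tail=2, size=2

Answer: 3 46 _
0
2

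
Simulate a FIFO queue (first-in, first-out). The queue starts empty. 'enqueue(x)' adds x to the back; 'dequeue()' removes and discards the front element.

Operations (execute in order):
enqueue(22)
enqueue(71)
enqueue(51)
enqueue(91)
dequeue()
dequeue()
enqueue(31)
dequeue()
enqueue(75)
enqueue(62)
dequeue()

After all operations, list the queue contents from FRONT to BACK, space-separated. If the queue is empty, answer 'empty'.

Answer: 31 75 62

Derivation:
enqueue(22): [22]
enqueue(71): [22, 71]
enqueue(51): [22, 71, 51]
enqueue(91): [22, 71, 51, 91]
dequeue(): [71, 51, 91]
dequeue(): [51, 91]
enqueue(31): [51, 91, 31]
dequeue(): [91, 31]
enqueue(75): [91, 31, 75]
enqueue(62): [91, 31, 75, 62]
dequeue(): [31, 75, 62]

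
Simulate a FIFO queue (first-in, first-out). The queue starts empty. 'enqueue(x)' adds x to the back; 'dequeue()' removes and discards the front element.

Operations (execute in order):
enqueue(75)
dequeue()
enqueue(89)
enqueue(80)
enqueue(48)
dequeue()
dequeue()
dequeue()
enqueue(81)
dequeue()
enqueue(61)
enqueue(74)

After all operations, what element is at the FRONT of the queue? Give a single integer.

enqueue(75): queue = [75]
dequeue(): queue = []
enqueue(89): queue = [89]
enqueue(80): queue = [89, 80]
enqueue(48): queue = [89, 80, 48]
dequeue(): queue = [80, 48]
dequeue(): queue = [48]
dequeue(): queue = []
enqueue(81): queue = [81]
dequeue(): queue = []
enqueue(61): queue = [61]
enqueue(74): queue = [61, 74]

Answer: 61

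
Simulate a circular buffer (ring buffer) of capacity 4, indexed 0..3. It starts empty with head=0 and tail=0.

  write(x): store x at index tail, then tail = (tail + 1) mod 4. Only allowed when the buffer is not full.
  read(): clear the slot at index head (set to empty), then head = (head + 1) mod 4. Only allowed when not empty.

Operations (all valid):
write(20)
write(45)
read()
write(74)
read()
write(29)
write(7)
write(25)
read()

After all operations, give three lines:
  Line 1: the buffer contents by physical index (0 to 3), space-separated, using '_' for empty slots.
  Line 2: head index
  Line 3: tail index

Answer: 7 25 _ 29
3
2

Derivation:
write(20): buf=[20 _ _ _], head=0, tail=1, size=1
write(45): buf=[20 45 _ _], head=0, tail=2, size=2
read(): buf=[_ 45 _ _], head=1, tail=2, size=1
write(74): buf=[_ 45 74 _], head=1, tail=3, size=2
read(): buf=[_ _ 74 _], head=2, tail=3, size=1
write(29): buf=[_ _ 74 29], head=2, tail=0, size=2
write(7): buf=[7 _ 74 29], head=2, tail=1, size=3
write(25): buf=[7 25 74 29], head=2, tail=2, size=4
read(): buf=[7 25 _ 29], head=3, tail=2, size=3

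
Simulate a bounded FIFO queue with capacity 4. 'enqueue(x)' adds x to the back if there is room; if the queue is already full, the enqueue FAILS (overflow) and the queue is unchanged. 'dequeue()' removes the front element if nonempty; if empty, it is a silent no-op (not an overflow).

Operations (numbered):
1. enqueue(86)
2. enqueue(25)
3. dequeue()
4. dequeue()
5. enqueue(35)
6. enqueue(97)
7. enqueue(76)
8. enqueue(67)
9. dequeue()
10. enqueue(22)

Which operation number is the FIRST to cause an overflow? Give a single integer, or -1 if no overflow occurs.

Answer: -1

Derivation:
1. enqueue(86): size=1
2. enqueue(25): size=2
3. dequeue(): size=1
4. dequeue(): size=0
5. enqueue(35): size=1
6. enqueue(97): size=2
7. enqueue(76): size=3
8. enqueue(67): size=4
9. dequeue(): size=3
10. enqueue(22): size=4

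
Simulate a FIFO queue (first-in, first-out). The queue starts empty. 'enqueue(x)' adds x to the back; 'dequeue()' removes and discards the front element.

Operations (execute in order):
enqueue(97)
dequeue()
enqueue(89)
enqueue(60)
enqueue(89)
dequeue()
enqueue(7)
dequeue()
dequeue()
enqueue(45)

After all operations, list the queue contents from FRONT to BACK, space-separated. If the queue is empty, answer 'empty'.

enqueue(97): [97]
dequeue(): []
enqueue(89): [89]
enqueue(60): [89, 60]
enqueue(89): [89, 60, 89]
dequeue(): [60, 89]
enqueue(7): [60, 89, 7]
dequeue(): [89, 7]
dequeue(): [7]
enqueue(45): [7, 45]

Answer: 7 45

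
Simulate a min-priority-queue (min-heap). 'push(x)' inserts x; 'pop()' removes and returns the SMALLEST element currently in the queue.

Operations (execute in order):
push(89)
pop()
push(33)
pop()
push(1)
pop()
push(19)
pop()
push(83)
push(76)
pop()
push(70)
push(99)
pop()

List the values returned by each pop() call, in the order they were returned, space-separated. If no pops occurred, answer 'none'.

push(89): heap contents = [89]
pop() → 89: heap contents = []
push(33): heap contents = [33]
pop() → 33: heap contents = []
push(1): heap contents = [1]
pop() → 1: heap contents = []
push(19): heap contents = [19]
pop() → 19: heap contents = []
push(83): heap contents = [83]
push(76): heap contents = [76, 83]
pop() → 76: heap contents = [83]
push(70): heap contents = [70, 83]
push(99): heap contents = [70, 83, 99]
pop() → 70: heap contents = [83, 99]

Answer: 89 33 1 19 76 70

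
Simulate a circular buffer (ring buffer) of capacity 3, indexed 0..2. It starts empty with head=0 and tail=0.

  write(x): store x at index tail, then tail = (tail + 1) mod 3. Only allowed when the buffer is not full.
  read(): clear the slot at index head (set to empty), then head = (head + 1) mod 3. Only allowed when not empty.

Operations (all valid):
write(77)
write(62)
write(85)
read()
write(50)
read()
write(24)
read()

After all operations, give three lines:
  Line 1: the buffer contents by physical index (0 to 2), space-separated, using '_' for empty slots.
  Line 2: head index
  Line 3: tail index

write(77): buf=[77 _ _], head=0, tail=1, size=1
write(62): buf=[77 62 _], head=0, tail=2, size=2
write(85): buf=[77 62 85], head=0, tail=0, size=3
read(): buf=[_ 62 85], head=1, tail=0, size=2
write(50): buf=[50 62 85], head=1, tail=1, size=3
read(): buf=[50 _ 85], head=2, tail=1, size=2
write(24): buf=[50 24 85], head=2, tail=2, size=3
read(): buf=[50 24 _], head=0, tail=2, size=2

Answer: 50 24 _
0
2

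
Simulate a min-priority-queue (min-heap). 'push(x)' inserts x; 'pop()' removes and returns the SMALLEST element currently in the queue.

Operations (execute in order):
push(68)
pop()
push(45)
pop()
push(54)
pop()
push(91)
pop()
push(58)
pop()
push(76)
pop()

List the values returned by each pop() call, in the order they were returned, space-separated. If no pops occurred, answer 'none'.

Answer: 68 45 54 91 58 76

Derivation:
push(68): heap contents = [68]
pop() → 68: heap contents = []
push(45): heap contents = [45]
pop() → 45: heap contents = []
push(54): heap contents = [54]
pop() → 54: heap contents = []
push(91): heap contents = [91]
pop() → 91: heap contents = []
push(58): heap contents = [58]
pop() → 58: heap contents = []
push(76): heap contents = [76]
pop() → 76: heap contents = []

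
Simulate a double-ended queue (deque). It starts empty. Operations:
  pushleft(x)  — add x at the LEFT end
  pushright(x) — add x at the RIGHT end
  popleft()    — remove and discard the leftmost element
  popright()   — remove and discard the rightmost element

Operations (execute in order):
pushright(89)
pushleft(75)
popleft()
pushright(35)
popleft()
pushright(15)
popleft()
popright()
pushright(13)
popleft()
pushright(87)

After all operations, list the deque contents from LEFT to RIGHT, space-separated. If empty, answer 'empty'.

Answer: 87

Derivation:
pushright(89): [89]
pushleft(75): [75, 89]
popleft(): [89]
pushright(35): [89, 35]
popleft(): [35]
pushright(15): [35, 15]
popleft(): [15]
popright(): []
pushright(13): [13]
popleft(): []
pushright(87): [87]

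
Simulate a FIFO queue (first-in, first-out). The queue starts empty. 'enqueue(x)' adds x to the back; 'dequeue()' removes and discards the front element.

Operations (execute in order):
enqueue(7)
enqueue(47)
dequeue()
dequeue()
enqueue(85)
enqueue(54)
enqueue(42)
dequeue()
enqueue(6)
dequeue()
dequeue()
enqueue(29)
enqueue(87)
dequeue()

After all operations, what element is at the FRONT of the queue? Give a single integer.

enqueue(7): queue = [7]
enqueue(47): queue = [7, 47]
dequeue(): queue = [47]
dequeue(): queue = []
enqueue(85): queue = [85]
enqueue(54): queue = [85, 54]
enqueue(42): queue = [85, 54, 42]
dequeue(): queue = [54, 42]
enqueue(6): queue = [54, 42, 6]
dequeue(): queue = [42, 6]
dequeue(): queue = [6]
enqueue(29): queue = [6, 29]
enqueue(87): queue = [6, 29, 87]
dequeue(): queue = [29, 87]

Answer: 29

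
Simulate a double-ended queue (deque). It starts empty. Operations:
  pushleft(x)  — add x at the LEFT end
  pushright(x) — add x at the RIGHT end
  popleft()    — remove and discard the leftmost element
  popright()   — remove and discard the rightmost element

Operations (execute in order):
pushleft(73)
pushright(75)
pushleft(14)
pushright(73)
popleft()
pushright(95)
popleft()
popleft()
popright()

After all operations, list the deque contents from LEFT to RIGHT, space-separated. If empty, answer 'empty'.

Answer: 73

Derivation:
pushleft(73): [73]
pushright(75): [73, 75]
pushleft(14): [14, 73, 75]
pushright(73): [14, 73, 75, 73]
popleft(): [73, 75, 73]
pushright(95): [73, 75, 73, 95]
popleft(): [75, 73, 95]
popleft(): [73, 95]
popright(): [73]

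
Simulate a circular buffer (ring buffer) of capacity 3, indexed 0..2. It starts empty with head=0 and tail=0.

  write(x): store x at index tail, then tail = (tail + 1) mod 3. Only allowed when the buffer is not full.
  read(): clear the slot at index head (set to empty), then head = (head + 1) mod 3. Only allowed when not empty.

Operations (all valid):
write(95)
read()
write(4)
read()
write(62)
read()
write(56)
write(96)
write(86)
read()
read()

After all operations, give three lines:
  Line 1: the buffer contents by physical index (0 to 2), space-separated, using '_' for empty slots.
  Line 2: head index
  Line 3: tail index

Answer: _ _ 86
2
0

Derivation:
write(95): buf=[95 _ _], head=0, tail=1, size=1
read(): buf=[_ _ _], head=1, tail=1, size=0
write(4): buf=[_ 4 _], head=1, tail=2, size=1
read(): buf=[_ _ _], head=2, tail=2, size=0
write(62): buf=[_ _ 62], head=2, tail=0, size=1
read(): buf=[_ _ _], head=0, tail=0, size=0
write(56): buf=[56 _ _], head=0, tail=1, size=1
write(96): buf=[56 96 _], head=0, tail=2, size=2
write(86): buf=[56 96 86], head=0, tail=0, size=3
read(): buf=[_ 96 86], head=1, tail=0, size=2
read(): buf=[_ _ 86], head=2, tail=0, size=1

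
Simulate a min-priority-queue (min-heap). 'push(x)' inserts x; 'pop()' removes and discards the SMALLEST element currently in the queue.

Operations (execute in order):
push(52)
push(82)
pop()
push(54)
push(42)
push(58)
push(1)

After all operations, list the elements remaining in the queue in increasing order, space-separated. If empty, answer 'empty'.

Answer: 1 42 54 58 82

Derivation:
push(52): heap contents = [52]
push(82): heap contents = [52, 82]
pop() → 52: heap contents = [82]
push(54): heap contents = [54, 82]
push(42): heap contents = [42, 54, 82]
push(58): heap contents = [42, 54, 58, 82]
push(1): heap contents = [1, 42, 54, 58, 82]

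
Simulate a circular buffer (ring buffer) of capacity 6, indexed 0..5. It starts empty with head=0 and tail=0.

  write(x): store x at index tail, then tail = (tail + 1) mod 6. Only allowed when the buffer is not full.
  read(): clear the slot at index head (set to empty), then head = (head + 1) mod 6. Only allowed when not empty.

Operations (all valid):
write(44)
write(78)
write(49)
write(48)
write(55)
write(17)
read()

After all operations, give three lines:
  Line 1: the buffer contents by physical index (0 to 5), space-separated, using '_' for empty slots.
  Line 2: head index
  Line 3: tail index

write(44): buf=[44 _ _ _ _ _], head=0, tail=1, size=1
write(78): buf=[44 78 _ _ _ _], head=0, tail=2, size=2
write(49): buf=[44 78 49 _ _ _], head=0, tail=3, size=3
write(48): buf=[44 78 49 48 _ _], head=0, tail=4, size=4
write(55): buf=[44 78 49 48 55 _], head=0, tail=5, size=5
write(17): buf=[44 78 49 48 55 17], head=0, tail=0, size=6
read(): buf=[_ 78 49 48 55 17], head=1, tail=0, size=5

Answer: _ 78 49 48 55 17
1
0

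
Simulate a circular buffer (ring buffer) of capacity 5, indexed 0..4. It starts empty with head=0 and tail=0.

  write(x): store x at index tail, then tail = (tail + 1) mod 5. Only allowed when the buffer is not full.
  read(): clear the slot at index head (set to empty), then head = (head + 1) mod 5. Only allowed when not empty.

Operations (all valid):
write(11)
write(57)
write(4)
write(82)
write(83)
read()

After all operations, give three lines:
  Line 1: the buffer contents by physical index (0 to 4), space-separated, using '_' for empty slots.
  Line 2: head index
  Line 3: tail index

write(11): buf=[11 _ _ _ _], head=0, tail=1, size=1
write(57): buf=[11 57 _ _ _], head=0, tail=2, size=2
write(4): buf=[11 57 4 _ _], head=0, tail=3, size=3
write(82): buf=[11 57 4 82 _], head=0, tail=4, size=4
write(83): buf=[11 57 4 82 83], head=0, tail=0, size=5
read(): buf=[_ 57 4 82 83], head=1, tail=0, size=4

Answer: _ 57 4 82 83
1
0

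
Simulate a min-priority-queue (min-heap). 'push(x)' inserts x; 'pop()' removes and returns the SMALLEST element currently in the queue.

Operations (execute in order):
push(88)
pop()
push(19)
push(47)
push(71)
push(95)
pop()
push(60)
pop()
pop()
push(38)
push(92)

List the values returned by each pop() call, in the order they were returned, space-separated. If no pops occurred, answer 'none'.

push(88): heap contents = [88]
pop() → 88: heap contents = []
push(19): heap contents = [19]
push(47): heap contents = [19, 47]
push(71): heap contents = [19, 47, 71]
push(95): heap contents = [19, 47, 71, 95]
pop() → 19: heap contents = [47, 71, 95]
push(60): heap contents = [47, 60, 71, 95]
pop() → 47: heap contents = [60, 71, 95]
pop() → 60: heap contents = [71, 95]
push(38): heap contents = [38, 71, 95]
push(92): heap contents = [38, 71, 92, 95]

Answer: 88 19 47 60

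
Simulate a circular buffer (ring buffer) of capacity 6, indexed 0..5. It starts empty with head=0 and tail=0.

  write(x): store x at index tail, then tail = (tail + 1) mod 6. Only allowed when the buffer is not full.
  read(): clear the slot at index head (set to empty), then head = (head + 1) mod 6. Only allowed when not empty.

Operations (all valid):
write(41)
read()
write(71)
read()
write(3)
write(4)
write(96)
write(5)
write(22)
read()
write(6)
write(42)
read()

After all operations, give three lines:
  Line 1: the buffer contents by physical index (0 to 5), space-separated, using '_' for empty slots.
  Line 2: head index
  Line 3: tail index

write(41): buf=[41 _ _ _ _ _], head=0, tail=1, size=1
read(): buf=[_ _ _ _ _ _], head=1, tail=1, size=0
write(71): buf=[_ 71 _ _ _ _], head=1, tail=2, size=1
read(): buf=[_ _ _ _ _ _], head=2, tail=2, size=0
write(3): buf=[_ _ 3 _ _ _], head=2, tail=3, size=1
write(4): buf=[_ _ 3 4 _ _], head=2, tail=4, size=2
write(96): buf=[_ _ 3 4 96 _], head=2, tail=5, size=3
write(5): buf=[_ _ 3 4 96 5], head=2, tail=0, size=4
write(22): buf=[22 _ 3 4 96 5], head=2, tail=1, size=5
read(): buf=[22 _ _ 4 96 5], head=3, tail=1, size=4
write(6): buf=[22 6 _ 4 96 5], head=3, tail=2, size=5
write(42): buf=[22 6 42 4 96 5], head=3, tail=3, size=6
read(): buf=[22 6 42 _ 96 5], head=4, tail=3, size=5

Answer: 22 6 42 _ 96 5
4
3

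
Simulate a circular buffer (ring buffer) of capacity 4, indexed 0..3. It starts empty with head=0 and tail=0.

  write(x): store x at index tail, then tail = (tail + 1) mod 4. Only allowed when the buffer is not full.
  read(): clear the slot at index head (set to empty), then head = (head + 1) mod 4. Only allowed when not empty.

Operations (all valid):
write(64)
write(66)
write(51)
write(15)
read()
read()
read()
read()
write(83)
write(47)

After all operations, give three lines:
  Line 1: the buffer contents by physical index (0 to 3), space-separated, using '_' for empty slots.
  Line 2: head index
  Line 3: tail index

write(64): buf=[64 _ _ _], head=0, tail=1, size=1
write(66): buf=[64 66 _ _], head=0, tail=2, size=2
write(51): buf=[64 66 51 _], head=0, tail=3, size=3
write(15): buf=[64 66 51 15], head=0, tail=0, size=4
read(): buf=[_ 66 51 15], head=1, tail=0, size=3
read(): buf=[_ _ 51 15], head=2, tail=0, size=2
read(): buf=[_ _ _ 15], head=3, tail=0, size=1
read(): buf=[_ _ _ _], head=0, tail=0, size=0
write(83): buf=[83 _ _ _], head=0, tail=1, size=1
write(47): buf=[83 47 _ _], head=0, tail=2, size=2

Answer: 83 47 _ _
0
2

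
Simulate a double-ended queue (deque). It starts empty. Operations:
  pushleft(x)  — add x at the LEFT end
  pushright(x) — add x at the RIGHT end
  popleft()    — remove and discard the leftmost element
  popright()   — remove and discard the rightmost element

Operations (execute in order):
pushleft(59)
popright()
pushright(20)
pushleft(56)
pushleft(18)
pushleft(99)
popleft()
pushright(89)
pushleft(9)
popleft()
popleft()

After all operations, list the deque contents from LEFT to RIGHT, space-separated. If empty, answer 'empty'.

Answer: 56 20 89

Derivation:
pushleft(59): [59]
popright(): []
pushright(20): [20]
pushleft(56): [56, 20]
pushleft(18): [18, 56, 20]
pushleft(99): [99, 18, 56, 20]
popleft(): [18, 56, 20]
pushright(89): [18, 56, 20, 89]
pushleft(9): [9, 18, 56, 20, 89]
popleft(): [18, 56, 20, 89]
popleft(): [56, 20, 89]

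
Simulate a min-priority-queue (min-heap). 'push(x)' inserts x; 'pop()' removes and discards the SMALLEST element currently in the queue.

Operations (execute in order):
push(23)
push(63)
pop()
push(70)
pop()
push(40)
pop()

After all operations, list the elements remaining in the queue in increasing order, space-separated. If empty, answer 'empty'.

push(23): heap contents = [23]
push(63): heap contents = [23, 63]
pop() → 23: heap contents = [63]
push(70): heap contents = [63, 70]
pop() → 63: heap contents = [70]
push(40): heap contents = [40, 70]
pop() → 40: heap contents = [70]

Answer: 70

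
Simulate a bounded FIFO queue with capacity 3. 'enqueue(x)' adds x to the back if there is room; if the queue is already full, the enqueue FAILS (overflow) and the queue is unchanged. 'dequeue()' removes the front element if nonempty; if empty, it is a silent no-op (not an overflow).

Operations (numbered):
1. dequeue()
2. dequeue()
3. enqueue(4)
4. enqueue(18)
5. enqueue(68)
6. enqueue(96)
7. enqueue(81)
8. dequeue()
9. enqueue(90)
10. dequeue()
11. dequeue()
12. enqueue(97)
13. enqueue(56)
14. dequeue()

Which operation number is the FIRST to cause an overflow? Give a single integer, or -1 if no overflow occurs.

1. dequeue(): empty, no-op, size=0
2. dequeue(): empty, no-op, size=0
3. enqueue(4): size=1
4. enqueue(18): size=2
5. enqueue(68): size=3
6. enqueue(96): size=3=cap → OVERFLOW (fail)
7. enqueue(81): size=3=cap → OVERFLOW (fail)
8. dequeue(): size=2
9. enqueue(90): size=3
10. dequeue(): size=2
11. dequeue(): size=1
12. enqueue(97): size=2
13. enqueue(56): size=3
14. dequeue(): size=2

Answer: 6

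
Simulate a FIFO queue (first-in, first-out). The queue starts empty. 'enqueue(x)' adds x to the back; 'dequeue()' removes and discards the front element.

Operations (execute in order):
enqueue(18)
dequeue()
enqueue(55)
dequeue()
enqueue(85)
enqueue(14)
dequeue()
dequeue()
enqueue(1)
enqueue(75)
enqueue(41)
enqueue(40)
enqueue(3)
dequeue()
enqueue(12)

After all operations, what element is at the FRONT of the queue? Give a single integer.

Answer: 75

Derivation:
enqueue(18): queue = [18]
dequeue(): queue = []
enqueue(55): queue = [55]
dequeue(): queue = []
enqueue(85): queue = [85]
enqueue(14): queue = [85, 14]
dequeue(): queue = [14]
dequeue(): queue = []
enqueue(1): queue = [1]
enqueue(75): queue = [1, 75]
enqueue(41): queue = [1, 75, 41]
enqueue(40): queue = [1, 75, 41, 40]
enqueue(3): queue = [1, 75, 41, 40, 3]
dequeue(): queue = [75, 41, 40, 3]
enqueue(12): queue = [75, 41, 40, 3, 12]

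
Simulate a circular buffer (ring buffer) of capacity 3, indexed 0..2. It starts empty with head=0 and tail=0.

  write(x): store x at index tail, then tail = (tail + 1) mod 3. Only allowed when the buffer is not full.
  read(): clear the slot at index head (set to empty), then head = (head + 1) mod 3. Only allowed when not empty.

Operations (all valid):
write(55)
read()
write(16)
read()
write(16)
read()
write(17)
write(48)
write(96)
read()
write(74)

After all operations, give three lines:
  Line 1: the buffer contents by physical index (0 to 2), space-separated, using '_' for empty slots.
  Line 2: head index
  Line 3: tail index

write(55): buf=[55 _ _], head=0, tail=1, size=1
read(): buf=[_ _ _], head=1, tail=1, size=0
write(16): buf=[_ 16 _], head=1, tail=2, size=1
read(): buf=[_ _ _], head=2, tail=2, size=0
write(16): buf=[_ _ 16], head=2, tail=0, size=1
read(): buf=[_ _ _], head=0, tail=0, size=0
write(17): buf=[17 _ _], head=0, tail=1, size=1
write(48): buf=[17 48 _], head=0, tail=2, size=2
write(96): buf=[17 48 96], head=0, tail=0, size=3
read(): buf=[_ 48 96], head=1, tail=0, size=2
write(74): buf=[74 48 96], head=1, tail=1, size=3

Answer: 74 48 96
1
1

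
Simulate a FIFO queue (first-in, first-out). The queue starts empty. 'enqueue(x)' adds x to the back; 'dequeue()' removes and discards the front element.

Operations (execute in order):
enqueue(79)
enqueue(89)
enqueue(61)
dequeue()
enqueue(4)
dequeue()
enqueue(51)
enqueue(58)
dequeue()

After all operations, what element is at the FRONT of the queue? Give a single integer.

enqueue(79): queue = [79]
enqueue(89): queue = [79, 89]
enqueue(61): queue = [79, 89, 61]
dequeue(): queue = [89, 61]
enqueue(4): queue = [89, 61, 4]
dequeue(): queue = [61, 4]
enqueue(51): queue = [61, 4, 51]
enqueue(58): queue = [61, 4, 51, 58]
dequeue(): queue = [4, 51, 58]

Answer: 4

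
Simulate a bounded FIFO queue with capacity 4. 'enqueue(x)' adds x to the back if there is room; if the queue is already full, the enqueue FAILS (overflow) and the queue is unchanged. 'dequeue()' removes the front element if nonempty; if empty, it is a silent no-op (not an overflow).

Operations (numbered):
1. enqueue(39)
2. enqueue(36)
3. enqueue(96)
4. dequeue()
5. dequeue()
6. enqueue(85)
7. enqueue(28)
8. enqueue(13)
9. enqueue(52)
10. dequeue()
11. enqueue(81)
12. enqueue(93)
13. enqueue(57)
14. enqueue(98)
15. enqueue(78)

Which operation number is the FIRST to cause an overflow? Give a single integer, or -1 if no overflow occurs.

Answer: 9

Derivation:
1. enqueue(39): size=1
2. enqueue(36): size=2
3. enqueue(96): size=3
4. dequeue(): size=2
5. dequeue(): size=1
6. enqueue(85): size=2
7. enqueue(28): size=3
8. enqueue(13): size=4
9. enqueue(52): size=4=cap → OVERFLOW (fail)
10. dequeue(): size=3
11. enqueue(81): size=4
12. enqueue(93): size=4=cap → OVERFLOW (fail)
13. enqueue(57): size=4=cap → OVERFLOW (fail)
14. enqueue(98): size=4=cap → OVERFLOW (fail)
15. enqueue(78): size=4=cap → OVERFLOW (fail)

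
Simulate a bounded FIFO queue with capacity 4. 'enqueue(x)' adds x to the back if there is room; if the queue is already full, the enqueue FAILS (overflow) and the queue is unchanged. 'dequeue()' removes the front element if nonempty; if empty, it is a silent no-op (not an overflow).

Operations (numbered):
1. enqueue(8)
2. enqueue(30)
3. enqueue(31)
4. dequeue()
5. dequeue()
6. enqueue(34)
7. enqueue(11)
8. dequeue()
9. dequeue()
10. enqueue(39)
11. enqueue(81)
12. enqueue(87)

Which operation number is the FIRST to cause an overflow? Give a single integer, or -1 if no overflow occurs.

1. enqueue(8): size=1
2. enqueue(30): size=2
3. enqueue(31): size=3
4. dequeue(): size=2
5. dequeue(): size=1
6. enqueue(34): size=2
7. enqueue(11): size=3
8. dequeue(): size=2
9. dequeue(): size=1
10. enqueue(39): size=2
11. enqueue(81): size=3
12. enqueue(87): size=4

Answer: -1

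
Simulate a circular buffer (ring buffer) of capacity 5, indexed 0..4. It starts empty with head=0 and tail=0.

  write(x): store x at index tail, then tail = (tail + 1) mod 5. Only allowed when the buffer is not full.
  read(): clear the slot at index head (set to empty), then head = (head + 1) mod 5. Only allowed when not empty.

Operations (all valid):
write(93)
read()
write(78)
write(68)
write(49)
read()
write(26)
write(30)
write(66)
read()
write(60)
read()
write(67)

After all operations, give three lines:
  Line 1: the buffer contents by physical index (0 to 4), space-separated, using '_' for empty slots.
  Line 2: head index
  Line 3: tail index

Answer: 30 66 60 67 26
4
4

Derivation:
write(93): buf=[93 _ _ _ _], head=0, tail=1, size=1
read(): buf=[_ _ _ _ _], head=1, tail=1, size=0
write(78): buf=[_ 78 _ _ _], head=1, tail=2, size=1
write(68): buf=[_ 78 68 _ _], head=1, tail=3, size=2
write(49): buf=[_ 78 68 49 _], head=1, tail=4, size=3
read(): buf=[_ _ 68 49 _], head=2, tail=4, size=2
write(26): buf=[_ _ 68 49 26], head=2, tail=0, size=3
write(30): buf=[30 _ 68 49 26], head=2, tail=1, size=4
write(66): buf=[30 66 68 49 26], head=2, tail=2, size=5
read(): buf=[30 66 _ 49 26], head=3, tail=2, size=4
write(60): buf=[30 66 60 49 26], head=3, tail=3, size=5
read(): buf=[30 66 60 _ 26], head=4, tail=3, size=4
write(67): buf=[30 66 60 67 26], head=4, tail=4, size=5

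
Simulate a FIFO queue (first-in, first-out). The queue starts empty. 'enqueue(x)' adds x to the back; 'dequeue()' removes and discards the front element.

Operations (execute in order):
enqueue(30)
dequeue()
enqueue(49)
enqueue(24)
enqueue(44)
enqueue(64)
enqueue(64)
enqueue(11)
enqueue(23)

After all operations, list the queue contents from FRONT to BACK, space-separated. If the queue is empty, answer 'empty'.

Answer: 49 24 44 64 64 11 23

Derivation:
enqueue(30): [30]
dequeue(): []
enqueue(49): [49]
enqueue(24): [49, 24]
enqueue(44): [49, 24, 44]
enqueue(64): [49, 24, 44, 64]
enqueue(64): [49, 24, 44, 64, 64]
enqueue(11): [49, 24, 44, 64, 64, 11]
enqueue(23): [49, 24, 44, 64, 64, 11, 23]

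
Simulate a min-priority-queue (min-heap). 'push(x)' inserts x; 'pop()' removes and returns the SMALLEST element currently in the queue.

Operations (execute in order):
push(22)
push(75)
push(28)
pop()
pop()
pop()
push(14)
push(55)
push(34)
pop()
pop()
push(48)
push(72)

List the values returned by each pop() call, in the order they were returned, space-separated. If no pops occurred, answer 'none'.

Answer: 22 28 75 14 34

Derivation:
push(22): heap contents = [22]
push(75): heap contents = [22, 75]
push(28): heap contents = [22, 28, 75]
pop() → 22: heap contents = [28, 75]
pop() → 28: heap contents = [75]
pop() → 75: heap contents = []
push(14): heap contents = [14]
push(55): heap contents = [14, 55]
push(34): heap contents = [14, 34, 55]
pop() → 14: heap contents = [34, 55]
pop() → 34: heap contents = [55]
push(48): heap contents = [48, 55]
push(72): heap contents = [48, 55, 72]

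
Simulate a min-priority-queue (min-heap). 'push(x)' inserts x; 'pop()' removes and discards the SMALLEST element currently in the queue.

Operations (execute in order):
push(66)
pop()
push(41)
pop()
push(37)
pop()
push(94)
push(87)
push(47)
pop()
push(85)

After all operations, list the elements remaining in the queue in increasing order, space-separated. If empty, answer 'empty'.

Answer: 85 87 94

Derivation:
push(66): heap contents = [66]
pop() → 66: heap contents = []
push(41): heap contents = [41]
pop() → 41: heap contents = []
push(37): heap contents = [37]
pop() → 37: heap contents = []
push(94): heap contents = [94]
push(87): heap contents = [87, 94]
push(47): heap contents = [47, 87, 94]
pop() → 47: heap contents = [87, 94]
push(85): heap contents = [85, 87, 94]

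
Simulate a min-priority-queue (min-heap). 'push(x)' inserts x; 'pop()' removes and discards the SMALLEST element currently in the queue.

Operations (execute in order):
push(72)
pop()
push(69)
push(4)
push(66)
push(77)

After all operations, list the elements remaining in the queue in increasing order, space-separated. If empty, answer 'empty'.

push(72): heap contents = [72]
pop() → 72: heap contents = []
push(69): heap contents = [69]
push(4): heap contents = [4, 69]
push(66): heap contents = [4, 66, 69]
push(77): heap contents = [4, 66, 69, 77]

Answer: 4 66 69 77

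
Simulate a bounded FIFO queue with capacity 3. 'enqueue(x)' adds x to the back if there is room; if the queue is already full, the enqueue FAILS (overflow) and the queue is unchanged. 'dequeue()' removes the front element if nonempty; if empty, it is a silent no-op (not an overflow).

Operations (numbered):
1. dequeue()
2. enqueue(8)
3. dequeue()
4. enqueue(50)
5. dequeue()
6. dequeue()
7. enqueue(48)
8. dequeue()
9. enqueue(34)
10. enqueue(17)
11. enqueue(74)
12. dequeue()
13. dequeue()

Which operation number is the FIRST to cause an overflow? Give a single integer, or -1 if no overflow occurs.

Answer: -1

Derivation:
1. dequeue(): empty, no-op, size=0
2. enqueue(8): size=1
3. dequeue(): size=0
4. enqueue(50): size=1
5. dequeue(): size=0
6. dequeue(): empty, no-op, size=0
7. enqueue(48): size=1
8. dequeue(): size=0
9. enqueue(34): size=1
10. enqueue(17): size=2
11. enqueue(74): size=3
12. dequeue(): size=2
13. dequeue(): size=1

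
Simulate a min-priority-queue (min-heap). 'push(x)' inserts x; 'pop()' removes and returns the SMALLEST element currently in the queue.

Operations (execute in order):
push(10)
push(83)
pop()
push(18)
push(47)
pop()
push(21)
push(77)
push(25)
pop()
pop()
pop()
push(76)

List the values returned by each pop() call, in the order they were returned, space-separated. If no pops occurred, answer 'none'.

push(10): heap contents = [10]
push(83): heap contents = [10, 83]
pop() → 10: heap contents = [83]
push(18): heap contents = [18, 83]
push(47): heap contents = [18, 47, 83]
pop() → 18: heap contents = [47, 83]
push(21): heap contents = [21, 47, 83]
push(77): heap contents = [21, 47, 77, 83]
push(25): heap contents = [21, 25, 47, 77, 83]
pop() → 21: heap contents = [25, 47, 77, 83]
pop() → 25: heap contents = [47, 77, 83]
pop() → 47: heap contents = [77, 83]
push(76): heap contents = [76, 77, 83]

Answer: 10 18 21 25 47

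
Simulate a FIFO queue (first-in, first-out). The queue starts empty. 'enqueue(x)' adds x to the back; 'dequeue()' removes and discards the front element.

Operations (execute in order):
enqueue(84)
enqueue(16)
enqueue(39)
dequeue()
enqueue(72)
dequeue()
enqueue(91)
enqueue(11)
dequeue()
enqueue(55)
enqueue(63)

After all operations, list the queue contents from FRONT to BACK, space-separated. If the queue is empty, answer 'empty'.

enqueue(84): [84]
enqueue(16): [84, 16]
enqueue(39): [84, 16, 39]
dequeue(): [16, 39]
enqueue(72): [16, 39, 72]
dequeue(): [39, 72]
enqueue(91): [39, 72, 91]
enqueue(11): [39, 72, 91, 11]
dequeue(): [72, 91, 11]
enqueue(55): [72, 91, 11, 55]
enqueue(63): [72, 91, 11, 55, 63]

Answer: 72 91 11 55 63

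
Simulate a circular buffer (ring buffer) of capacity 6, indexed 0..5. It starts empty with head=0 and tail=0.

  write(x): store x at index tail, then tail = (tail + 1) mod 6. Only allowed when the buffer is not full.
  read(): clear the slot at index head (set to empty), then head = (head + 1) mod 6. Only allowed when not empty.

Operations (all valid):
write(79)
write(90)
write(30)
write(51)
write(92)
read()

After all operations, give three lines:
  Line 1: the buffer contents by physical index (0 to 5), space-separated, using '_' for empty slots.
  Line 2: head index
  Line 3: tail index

Answer: _ 90 30 51 92 _
1
5

Derivation:
write(79): buf=[79 _ _ _ _ _], head=0, tail=1, size=1
write(90): buf=[79 90 _ _ _ _], head=0, tail=2, size=2
write(30): buf=[79 90 30 _ _ _], head=0, tail=3, size=3
write(51): buf=[79 90 30 51 _ _], head=0, tail=4, size=4
write(92): buf=[79 90 30 51 92 _], head=0, tail=5, size=5
read(): buf=[_ 90 30 51 92 _], head=1, tail=5, size=4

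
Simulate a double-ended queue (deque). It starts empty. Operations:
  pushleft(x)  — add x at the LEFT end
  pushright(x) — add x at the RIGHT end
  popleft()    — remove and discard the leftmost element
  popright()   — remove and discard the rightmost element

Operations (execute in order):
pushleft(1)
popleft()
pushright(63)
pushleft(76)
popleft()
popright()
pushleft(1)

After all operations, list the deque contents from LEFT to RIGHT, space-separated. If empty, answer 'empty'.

Answer: 1

Derivation:
pushleft(1): [1]
popleft(): []
pushright(63): [63]
pushleft(76): [76, 63]
popleft(): [63]
popright(): []
pushleft(1): [1]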